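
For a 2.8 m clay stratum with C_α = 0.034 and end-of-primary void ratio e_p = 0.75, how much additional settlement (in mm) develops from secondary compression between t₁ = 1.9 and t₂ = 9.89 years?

S_s ≈ 39 mm

Secondary compression: S_s = C_α·H/(1+e_p)·log₁₀(t₂/t₁)
S_s = 0.034×2.8/(1+0.75)×log₁₀(9.89/1.9)
    = 0.0544 × 0.7164 = 0.03897 m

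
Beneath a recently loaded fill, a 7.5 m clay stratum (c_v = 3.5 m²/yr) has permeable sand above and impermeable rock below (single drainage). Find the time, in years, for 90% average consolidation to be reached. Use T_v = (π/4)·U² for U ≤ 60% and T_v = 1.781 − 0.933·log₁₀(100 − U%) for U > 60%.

t ≈ 13.6 years

Drainage path length: H_d = H = 7.5 m (single drainage).
U > 60%: T_v = 1.781 − 0.933·log₁₀(100 − 90) = 0.848.
t = T_v·H_d²/c_v = 0.848×7.5²/3.5 = 13.63 years.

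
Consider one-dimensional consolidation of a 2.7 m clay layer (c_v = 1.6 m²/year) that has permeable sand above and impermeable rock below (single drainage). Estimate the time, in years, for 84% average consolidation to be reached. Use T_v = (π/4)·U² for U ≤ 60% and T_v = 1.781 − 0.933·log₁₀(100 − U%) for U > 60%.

t ≈ 3 years

Drainage path length: H_d = H = 2.7 m (single drainage).
U > 60%: T_v = 1.781 − 0.933·log₁₀(100 − 84) = 0.65756.
t = T_v·H_d²/c_v = 0.65756×2.7²/1.6 = 2.996 years.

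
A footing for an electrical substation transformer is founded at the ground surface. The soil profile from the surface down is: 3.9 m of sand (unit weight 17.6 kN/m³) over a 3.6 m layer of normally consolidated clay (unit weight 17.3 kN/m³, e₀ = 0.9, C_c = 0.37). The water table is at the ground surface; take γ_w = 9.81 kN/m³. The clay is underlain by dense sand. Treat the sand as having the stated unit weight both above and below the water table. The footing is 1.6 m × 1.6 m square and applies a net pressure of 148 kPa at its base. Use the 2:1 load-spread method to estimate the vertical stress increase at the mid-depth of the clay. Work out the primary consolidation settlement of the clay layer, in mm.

Mid-depth of clay below the ground surface: z = 3.9 + 3.6/2 = 5.7 m.
Total vertical stress at mid-clay: σ_v = 17.6×3.9 + 17.3×1.8 = 99.78 kPa.
Pore pressure: u = 9.81×(5.7 − 0) = 55.917 kPa.
Initial effective stress: σ'_0 = σ_v − u = 99.78 − 55.917 = 43.863 kPa.
Stress increase at mid-clay by the 2:1 spreading method:
Δσ = qBL/((B+z)(L+z)) = 148×1.6×1.6/((1.6+5.7)(1.6+5.7)) = 7.1098 kPa
Final effective stress: σ'_f = σ'_0 + Δσ = 43.863 + 7.1098 = 50.973 kPa.
Normally consolidated clay, so the full stress increment lies on the virgin compression line:
S_c = C_c·H/(1+e₀)·log₁₀(σ'_f/σ'_0) = 0.37×3.6/(1+0.9)×log₁₀(50.973/43.863)
    = 0.70105 × 0.065242 = 0.04574 m

S_c ≈ 45.7 mm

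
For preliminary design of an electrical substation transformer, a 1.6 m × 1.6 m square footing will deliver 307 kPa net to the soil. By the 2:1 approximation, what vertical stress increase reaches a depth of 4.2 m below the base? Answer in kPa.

By the 2:1 method the load spreads at 1 horizontal : 2 vertical, so at depth z the loaded area has grown by z in each plan dimension:
Δσ = qBL/((B+z)(L+z)) = 307×1.6×1.6/((1.6+4.2)(1.6+4.2)) = 23.363 kPa

Δσ_z ≈ 23.4 kPa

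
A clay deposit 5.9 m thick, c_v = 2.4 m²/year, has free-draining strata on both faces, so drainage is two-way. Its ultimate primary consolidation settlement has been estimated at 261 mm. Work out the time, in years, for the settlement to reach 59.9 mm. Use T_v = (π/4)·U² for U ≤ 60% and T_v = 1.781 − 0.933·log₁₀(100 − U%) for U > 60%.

t ≈ 0.15 years

Drainage path length: H_d = H/2 = 2.95 m (double drainage).
U = S(t)/S_ult = 59.9/261 = 0.2295.
U ≤ 60%: T_v = (π/4)·U² = (π/4)×0.2295² = 0.041368.
t = T_v·H_d²/c_v = 0.041368×2.95²/2.4 = 0.15 years.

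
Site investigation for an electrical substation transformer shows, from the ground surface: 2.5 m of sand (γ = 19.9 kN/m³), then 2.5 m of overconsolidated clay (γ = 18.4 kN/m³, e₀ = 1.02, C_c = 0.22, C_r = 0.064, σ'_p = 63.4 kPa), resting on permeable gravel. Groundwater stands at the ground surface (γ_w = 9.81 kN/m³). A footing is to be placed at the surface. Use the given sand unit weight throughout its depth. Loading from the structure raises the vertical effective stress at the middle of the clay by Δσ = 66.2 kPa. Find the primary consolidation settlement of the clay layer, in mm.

S_c ≈ 75.9 mm

Mid-depth of clay below the ground surface: z = 2.5 + 2.5/2 = 3.75 m.
Total vertical stress at mid-clay: σ_v = 19.9×2.5 + 18.4×1.25 = 72.75 kPa.
Pore pressure: u = 9.81×(3.75 − 0) = 36.788 kPa.
Initial effective stress: σ'_0 = σ_v − u = 72.75 − 36.788 = 35.962 kPa.
Final effective stress: σ'_f = 35.962 + 66.2 = 102.16 kPa.
σ'_f = 102.16 > σ'_p = 63.4 kPa, so the stress path crosses the preconsolidation pressure — recompression up to σ'_p, then virgin compression beyond:
S_c = H/(1+e₀)·[C_r·log₁₀(σ'_p/σ'_0) + C_c·log₁₀(σ'_f/σ'_p)]
    = 2.5/2.02 × [0.064×log₁₀(63.4/35.962) + 0.22×log₁₀(102.16/63.4)]
    = 1.2376 × [0.01576 + 0.045582] = 0.07592 m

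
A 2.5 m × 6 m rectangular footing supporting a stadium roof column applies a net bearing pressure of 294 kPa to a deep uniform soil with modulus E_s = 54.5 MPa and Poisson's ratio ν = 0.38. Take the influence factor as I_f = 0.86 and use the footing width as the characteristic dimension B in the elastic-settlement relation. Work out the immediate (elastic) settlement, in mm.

Immediate (elastic) settlement: S_e = q·B·(1−ν²)/E_s · I_f.
E_s = 54.5 MPa = 54500 kPa.
S_e = 294 × 2.5 × (1 − 0.38²) / 54500 × 0.86
    = 294 × 2.5 × 0.8556 / 54500 × 0.86
    = 0.009923 m = 9.923 mm

S_e ≈ 9.92 mm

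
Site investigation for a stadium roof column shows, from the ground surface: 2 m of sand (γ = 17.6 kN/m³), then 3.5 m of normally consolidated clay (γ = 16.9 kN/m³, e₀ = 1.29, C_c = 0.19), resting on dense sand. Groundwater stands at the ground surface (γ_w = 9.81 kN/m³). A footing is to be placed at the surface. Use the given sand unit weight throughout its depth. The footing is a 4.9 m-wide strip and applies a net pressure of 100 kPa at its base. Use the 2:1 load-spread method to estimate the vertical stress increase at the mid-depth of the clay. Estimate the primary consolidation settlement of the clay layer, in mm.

S_c ≈ 140 mm

Mid-depth of clay below the ground surface: z = 2 + 3.5/2 = 3.75 m.
Total vertical stress at mid-clay: σ_v = 17.6×2 + 16.9×1.75 = 64.775 kPa.
Pore pressure: u = 9.81×(3.75 − 0) = 36.788 kPa.
Initial effective stress: σ'_0 = σ_v − u = 64.775 − 36.788 = 27.987 kPa.
Stress increase at mid-clay by the 2:1 spreading method:
Δσ = qB/(B+z) = 100×4.9/(4.9+3.75) = 56.647 kPa
Final effective stress: σ'_f = σ'_0 + Δσ = 27.987 + 56.647 = 84.634 kPa.
Normally consolidated clay, so the full stress increment lies on the virgin compression line:
S_c = C_c·H/(1+e₀)·log₁₀(σ'_f/σ'_0) = 0.19×3.5/(1+1.29)×log₁₀(84.634/27.987)
    = 0.29039 × 0.48059 = 0.1396 m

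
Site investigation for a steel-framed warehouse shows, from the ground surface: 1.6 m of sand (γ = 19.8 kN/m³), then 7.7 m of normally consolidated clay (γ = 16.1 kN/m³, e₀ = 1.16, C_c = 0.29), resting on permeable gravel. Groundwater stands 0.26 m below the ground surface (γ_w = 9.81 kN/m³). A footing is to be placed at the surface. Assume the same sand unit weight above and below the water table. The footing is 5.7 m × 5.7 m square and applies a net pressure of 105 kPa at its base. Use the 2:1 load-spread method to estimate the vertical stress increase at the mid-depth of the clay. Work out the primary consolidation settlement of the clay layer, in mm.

S_c ≈ 223 mm

Mid-depth of clay below the ground surface: z = 1.6 + 7.7/2 = 5.45 m.
Total vertical stress at mid-clay: σ_v = 19.8×1.6 + 16.1×3.85 = 93.665 kPa.
Pore pressure: u = 9.81×(5.45 − 0.26) = 50.914 kPa.
Initial effective stress: σ'_0 = σ_v − u = 93.665 − 50.914 = 42.751 kPa.
Stress increase at mid-clay by the 2:1 spreading method:
Δσ = qBL/((B+z)(L+z)) = 105×5.7×5.7/((5.7+5.45)(5.7+5.45)) = 27.44 kPa
Final effective stress: σ'_f = σ'_0 + Δσ = 42.751 + 27.44 = 70.191 kPa.
Normally consolidated clay, so the full stress increment lies on the virgin compression line:
S_c = C_c·H/(1+e₀)·log₁₀(σ'_f/σ'_0) = 0.29×7.7/(1+1.16)×log₁₀(70.191/42.751)
    = 1.0338 × 0.21534 = 0.2226 m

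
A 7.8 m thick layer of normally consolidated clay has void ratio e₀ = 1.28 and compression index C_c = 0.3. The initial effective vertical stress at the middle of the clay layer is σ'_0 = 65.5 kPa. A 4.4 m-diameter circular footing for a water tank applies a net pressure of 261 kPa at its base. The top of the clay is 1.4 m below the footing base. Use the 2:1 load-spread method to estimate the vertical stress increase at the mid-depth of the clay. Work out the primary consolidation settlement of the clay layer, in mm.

Mid-depth of clay below the footing base: z = 1.4 + 7.8/2 = 5.3 m.
Stress increase at mid-clay by the 2:1 spreading method:
Δσ ≈ qD²/(D+z)² = 261×4.4²/(4.4+5.3)² = 53.703 kPa
Final effective stress: σ'_f = σ'_0 + Δσ = 65.5 + 53.703 = 119.2 kPa.
Normally consolidated clay, so the full stress increment lies on the virgin compression line:
S_c = C_c·H/(1+e₀)·log₁₀(σ'_f/σ'_0) = 0.3×7.8/(1+1.28)×log₁₀(119.2/65.5)
    = 1.0263 × 0.26003 = 0.2669 m

S_c ≈ 267 mm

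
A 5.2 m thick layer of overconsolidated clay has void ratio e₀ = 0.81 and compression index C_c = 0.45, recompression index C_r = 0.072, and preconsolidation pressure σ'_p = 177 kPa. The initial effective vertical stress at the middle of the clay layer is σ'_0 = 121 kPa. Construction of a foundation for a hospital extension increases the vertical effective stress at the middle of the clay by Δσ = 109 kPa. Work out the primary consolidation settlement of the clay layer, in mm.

S_c ≈ 181 mm

Final effective stress: σ'_f = 121 + 109 = 230 kPa.
σ'_f = 230 > σ'_p = 177 kPa, so the stress path crosses the preconsolidation pressure — recompression up to σ'_p, then virgin compression beyond:
S_c = H/(1+e₀)·[C_r·log₁₀(σ'_p/σ'_0) + C_c·log₁₀(σ'_f/σ'_p)]
    = 5.2/1.81 × [0.072×log₁₀(177/121) + 0.45×log₁₀(230/177)]
    = 2.8729 × [0.011894 + 0.05119] = 0.1812 m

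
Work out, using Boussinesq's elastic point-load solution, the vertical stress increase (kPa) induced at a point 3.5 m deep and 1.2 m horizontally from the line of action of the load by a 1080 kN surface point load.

Δσ_z ≈ 31.9 kPa

Boussinesq vertical stress below a point load on an elastic half-space:
Δσ_z = 3P/(2πz²) · [1 + (r/z)²]^(−5/2)
r/z = 1.2/3.5 = 0.34286; [1+(r/z)²]^(−5/2) = 0.75741.
Δσ_z = 3×1080/(2π×3.5²) × 0.75741 = 42.095 × 0.75741 = 31.88 kPa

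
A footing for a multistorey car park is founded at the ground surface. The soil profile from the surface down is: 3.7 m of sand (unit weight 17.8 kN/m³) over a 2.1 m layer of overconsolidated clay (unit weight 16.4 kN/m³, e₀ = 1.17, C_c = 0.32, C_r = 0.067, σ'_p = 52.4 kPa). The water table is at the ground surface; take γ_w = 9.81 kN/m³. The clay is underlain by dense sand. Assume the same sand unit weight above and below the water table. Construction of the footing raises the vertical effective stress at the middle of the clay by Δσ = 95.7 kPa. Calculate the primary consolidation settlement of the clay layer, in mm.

S_c ≈ 135 mm

Mid-depth of clay below the ground surface: z = 3.7 + 2.1/2 = 4.75 m.
Total vertical stress at mid-clay: σ_v = 17.8×3.7 + 16.4×1.05 = 83.08 kPa.
Pore pressure: u = 9.81×(4.75 − 0) = 46.598 kPa.
Initial effective stress: σ'_0 = σ_v − u = 83.08 − 46.598 = 36.482 kPa.
Final effective stress: σ'_f = 36.482 + 95.7 = 132.18 kPa.
σ'_f = 132.18 > σ'_p = 52.4 kPa, so the stress path crosses the preconsolidation pressure — recompression up to σ'_p, then virgin compression beyond:
S_c = H/(1+e₀)·[C_r·log₁₀(σ'_p/σ'_0) + C_c·log₁₀(σ'_f/σ'_p)]
    = 2.1/2.17 × [0.067×log₁₀(52.4/36.482) + 0.32×log₁₀(132.18/52.4)]
    = 0.96774 × [0.010536 + 0.12859] = 0.1346 m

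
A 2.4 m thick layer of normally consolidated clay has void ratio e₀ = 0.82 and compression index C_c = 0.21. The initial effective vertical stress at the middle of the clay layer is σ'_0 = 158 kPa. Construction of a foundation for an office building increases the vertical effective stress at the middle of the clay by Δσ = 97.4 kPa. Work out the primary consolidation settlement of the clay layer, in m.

Final effective stress: σ'_f = σ'_0 + Δσ = 158 + 97.4 = 255.4 kPa.
Normally consolidated clay, so the full stress increment lies on the virgin compression line:
S_c = C_c·H/(1+e₀)·log₁₀(σ'_f/σ'_0) = 0.21×2.4/(1+0.82)×log₁₀(255.4/158)
    = 0.27692 × 0.20856 = 0.05775 m

S_c ≈ 0.0578 m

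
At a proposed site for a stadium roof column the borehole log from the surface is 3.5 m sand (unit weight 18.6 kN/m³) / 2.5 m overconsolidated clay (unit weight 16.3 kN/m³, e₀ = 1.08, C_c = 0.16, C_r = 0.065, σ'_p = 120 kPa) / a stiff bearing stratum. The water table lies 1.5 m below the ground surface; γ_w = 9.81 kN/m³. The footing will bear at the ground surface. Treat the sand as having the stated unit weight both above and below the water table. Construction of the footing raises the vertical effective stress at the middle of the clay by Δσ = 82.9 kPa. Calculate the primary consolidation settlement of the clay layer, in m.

S_c ≈ 0.0381 m

Mid-depth of clay below the ground surface: z = 3.5 + 2.5/2 = 4.75 m.
Total vertical stress at mid-clay: σ_v = 18.6×3.5 + 16.3×1.25 = 85.475 kPa.
Pore pressure: u = 9.81×(4.75 − 1.5) = 31.883 kPa.
Initial effective stress: σ'_0 = σ_v − u = 85.475 − 31.883 = 53.592 kPa.
Final effective stress: σ'_f = 53.592 + 82.9 = 136.49 kPa.
σ'_f = 136.49 > σ'_p = 120 kPa, so the stress path crosses the preconsolidation pressure — recompression up to σ'_p, then virgin compression beyond:
S_c = H/(1+e₀)·[C_r·log₁₀(σ'_p/σ'_0) + C_c·log₁₀(σ'_f/σ'_p)]
    = 2.5/2.08 × [0.065×log₁₀(120/53.592) + 0.16×log₁₀(136.49/120)]
    = 1.2019 × [0.022755 + 0.0089471] = 0.0381 m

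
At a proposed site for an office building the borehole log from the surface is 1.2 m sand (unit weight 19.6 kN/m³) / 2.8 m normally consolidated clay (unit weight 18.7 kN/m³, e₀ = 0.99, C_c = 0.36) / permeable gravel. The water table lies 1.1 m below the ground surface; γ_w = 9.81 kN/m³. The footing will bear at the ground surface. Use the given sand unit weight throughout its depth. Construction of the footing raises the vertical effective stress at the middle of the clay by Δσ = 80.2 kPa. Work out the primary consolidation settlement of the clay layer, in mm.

Mid-depth of clay below the ground surface: z = 1.2 + 2.8/2 = 2.6 m.
Total vertical stress at mid-clay: σ_v = 19.6×1.2 + 18.7×1.4 = 49.7 kPa.
Pore pressure: u = 9.81×(2.6 − 1.1) = 14.715 kPa.
Initial effective stress: σ'_0 = σ_v − u = 49.7 − 14.715 = 34.985 kPa.
Final effective stress: σ'_f = σ'_0 + Δσ = 34.985 + 80.2 = 115.19 kPa.
Normally consolidated clay, so the full stress increment lies on the virgin compression line:
S_c = C_c·H/(1+e₀)·log₁₀(σ'_f/σ'_0) = 0.36×2.8/(1+0.99)×log₁₀(115.19/34.985)
    = 0.50653 × 0.51753 = 0.2621 m

S_c ≈ 262 mm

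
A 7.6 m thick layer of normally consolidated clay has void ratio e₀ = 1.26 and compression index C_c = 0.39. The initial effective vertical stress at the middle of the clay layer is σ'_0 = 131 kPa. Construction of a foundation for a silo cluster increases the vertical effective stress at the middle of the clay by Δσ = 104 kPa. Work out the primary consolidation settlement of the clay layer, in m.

Final effective stress: σ'_f = σ'_0 + Δσ = 131 + 104 = 235 kPa.
Normally consolidated clay, so the full stress increment lies on the virgin compression line:
S_c = C_c·H/(1+e₀)·log₁₀(σ'_f/σ'_0) = 0.39×7.6/(1+1.26)×log₁₀(235/131)
    = 1.3115 × 0.2538 = 0.3329 m

S_c ≈ 0.333 m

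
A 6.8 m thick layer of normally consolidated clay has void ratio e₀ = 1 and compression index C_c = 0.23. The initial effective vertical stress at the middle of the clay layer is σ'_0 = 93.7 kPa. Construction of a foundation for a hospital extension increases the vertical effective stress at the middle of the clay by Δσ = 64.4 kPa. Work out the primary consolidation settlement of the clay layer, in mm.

Final effective stress: σ'_f = σ'_0 + Δσ = 93.7 + 64.4 = 158.1 kPa.
Normally consolidated clay, so the full stress increment lies on the virgin compression line:
S_c = C_c·H/(1+e₀)·log₁₀(σ'_f/σ'_0) = 0.23×6.8/(1+1)×log₁₀(158.1/93.7)
    = 0.782 × 0.22719 = 0.1777 m

S_c ≈ 178 mm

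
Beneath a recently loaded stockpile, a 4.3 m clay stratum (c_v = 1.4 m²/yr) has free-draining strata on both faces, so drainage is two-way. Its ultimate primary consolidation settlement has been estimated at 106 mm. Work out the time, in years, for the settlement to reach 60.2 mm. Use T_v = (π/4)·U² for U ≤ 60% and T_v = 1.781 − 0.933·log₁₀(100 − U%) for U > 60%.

Drainage path length: H_d = H/2 = 2.15 m (double drainage).
U = S(t)/S_ult = 60.2/106 = 0.5679.
U ≤ 60%: T_v = (π/4)·U² = (π/4)×0.56792² = 0.25332.
t = T_v·H_d²/c_v = 0.25332×2.15²/1.4 = 0.8364 years.

t ≈ 0.836 years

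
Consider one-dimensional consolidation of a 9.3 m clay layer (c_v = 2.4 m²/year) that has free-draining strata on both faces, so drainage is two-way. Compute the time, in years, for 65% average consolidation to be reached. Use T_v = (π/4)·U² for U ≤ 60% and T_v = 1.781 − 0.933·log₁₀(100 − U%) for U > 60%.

t ≈ 3.07 years

Drainage path length: H_d = H/2 = 4.65 m (double drainage).
U > 60%: T_v = 1.781 − 0.933·log₁₀(100 − 65) = 0.34038.
t = T_v·H_d²/c_v = 0.34038×4.65²/2.4 = 3.067 years.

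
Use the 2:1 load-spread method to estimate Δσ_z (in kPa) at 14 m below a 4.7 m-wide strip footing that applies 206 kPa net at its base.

By the 2:1 method the load spreads at 1 horizontal : 2 vertical, so at depth z the loaded area has grown by z in each plan dimension:
Δσ = qB/(B+z) = 206×4.7/(4.7+14) = 51.775 kPa

Δσ_z ≈ 51.8 kPa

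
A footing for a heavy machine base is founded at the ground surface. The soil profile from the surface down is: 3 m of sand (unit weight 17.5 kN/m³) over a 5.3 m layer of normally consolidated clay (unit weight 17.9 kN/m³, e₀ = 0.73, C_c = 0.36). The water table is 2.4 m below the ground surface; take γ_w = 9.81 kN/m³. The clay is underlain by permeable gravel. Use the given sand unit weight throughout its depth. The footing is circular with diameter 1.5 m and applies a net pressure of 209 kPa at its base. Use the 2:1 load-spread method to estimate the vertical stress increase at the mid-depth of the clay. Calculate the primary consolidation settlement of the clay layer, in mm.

S_c ≈ 60.7 mm

Mid-depth of clay below the ground surface: z = 3 + 5.3/2 = 5.65 m.
Total vertical stress at mid-clay: σ_v = 17.5×3 + 17.9×2.65 = 99.935 kPa.
Pore pressure: u = 9.81×(5.65 − 2.4) = 31.883 kPa.
Initial effective stress: σ'_0 = σ_v − u = 99.935 − 31.883 = 68.052 kPa.
Stress increase at mid-clay by the 2:1 spreading method:
Δσ ≈ qD²/(D+z)² = 209×1.5²/(1.5+5.65)² = 9.1985 kPa
Final effective stress: σ'_f = σ'_0 + Δσ = 68.052 + 9.1985 = 77.251 kPa.
Normally consolidated clay, so the full stress increment lies on the virgin compression line:
S_c = C_c·H/(1+e₀)·log₁₀(σ'_f/σ'_0) = 0.36×5.3/(1+0.73)×log₁₀(77.251/68.052)
    = 1.1029 × 0.055063 = 0.06073 m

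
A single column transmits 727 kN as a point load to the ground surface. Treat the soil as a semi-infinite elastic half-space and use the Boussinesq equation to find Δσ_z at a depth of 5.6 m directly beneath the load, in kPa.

Δσ_z ≈ 11.1 kPa

Boussinesq vertical stress below a point load on an elastic half-space:
Δσ_z = 3P/(2πz²) · [1 + (r/z)²]^(−5/2)
r/z = 0/5.6 = 0; [1+(r/z)²]^(−5/2) = 1.
Δσ_z = 3×727/(2π×5.6²) × 1 = 11.069 × 1 = 11.07 kPa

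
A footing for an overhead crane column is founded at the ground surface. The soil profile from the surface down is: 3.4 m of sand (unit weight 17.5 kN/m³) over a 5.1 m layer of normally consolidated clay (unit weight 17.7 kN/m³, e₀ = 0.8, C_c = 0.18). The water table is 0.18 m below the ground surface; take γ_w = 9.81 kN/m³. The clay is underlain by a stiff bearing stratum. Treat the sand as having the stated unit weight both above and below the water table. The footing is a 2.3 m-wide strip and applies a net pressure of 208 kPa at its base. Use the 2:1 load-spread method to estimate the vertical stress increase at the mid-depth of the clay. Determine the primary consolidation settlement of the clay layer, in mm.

Mid-depth of clay below the ground surface: z = 3.4 + 5.1/2 = 5.95 m.
Total vertical stress at mid-clay: σ_v = 17.5×3.4 + 17.7×2.55 = 104.63 kPa.
Pore pressure: u = 9.81×(5.95 − 0.18) = 56.604 kPa.
Initial effective stress: σ'_0 = σ_v − u = 104.63 − 56.604 = 48.026 kPa.
Stress increase at mid-clay by the 2:1 spreading method:
Δσ = qB/(B+z) = 208×2.3/(2.3+5.95) = 57.988 kPa
Final effective stress: σ'_f = σ'_0 + Δσ = 48.026 + 57.988 = 106.01 kPa.
Normally consolidated clay, so the full stress increment lies on the virgin compression line:
S_c = C_c·H/(1+e₀)·log₁₀(σ'_f/σ'_0) = 0.18×5.1/(1+0.8)×log₁₀(106.01/48.026)
    = 0.51 × 0.34387 = 0.1754 m

S_c ≈ 175 mm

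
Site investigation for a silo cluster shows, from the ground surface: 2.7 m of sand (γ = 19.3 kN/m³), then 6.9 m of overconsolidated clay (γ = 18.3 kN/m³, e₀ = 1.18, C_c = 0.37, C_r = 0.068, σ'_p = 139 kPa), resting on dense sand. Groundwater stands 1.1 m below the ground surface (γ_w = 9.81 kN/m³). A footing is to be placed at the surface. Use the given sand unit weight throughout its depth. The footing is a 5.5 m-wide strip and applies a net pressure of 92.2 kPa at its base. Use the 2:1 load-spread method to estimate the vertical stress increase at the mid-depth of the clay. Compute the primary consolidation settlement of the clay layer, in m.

S_c ≈ 0.0475 m

Mid-depth of clay below the ground surface: z = 2.7 + 6.9/2 = 6.15 m.
Total vertical stress at mid-clay: σ_v = 19.3×2.7 + 18.3×3.45 = 115.25 kPa.
Pore pressure: u = 9.81×(6.15 − 1.1) = 49.541 kPa.
Initial effective stress: σ'_0 = σ_v − u = 115.25 − 49.541 = 65.709 kPa.
Stress increase at mid-clay by the 2:1 spreading method:
Δσ = qB/(B+z) = 92.2×5.5/(5.5+6.15) = 43.528 kPa
Final effective stress: σ'_f = 65.709 + 43.528 = 109.24 kPa.
σ'_f = 109.24 ≤ σ'_p = 139 kPa, so the clay remains overconsolidated and only the recompression index applies:
S_c = C_r·H/(1+e₀)·log₁₀(σ'_f/σ'_0) = 0.068×6.9/2.18×log₁₀(109.24/65.709)
    = 0.21523 × 0.22076 = 0.04751 m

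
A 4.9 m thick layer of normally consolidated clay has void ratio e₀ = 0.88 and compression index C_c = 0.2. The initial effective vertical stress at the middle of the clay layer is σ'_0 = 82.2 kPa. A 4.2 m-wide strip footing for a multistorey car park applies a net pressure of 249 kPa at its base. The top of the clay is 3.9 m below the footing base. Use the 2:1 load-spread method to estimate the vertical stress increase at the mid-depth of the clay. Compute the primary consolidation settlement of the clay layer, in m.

Mid-depth of clay below the footing base: z = 3.9 + 4.9/2 = 6.35 m.
Stress increase at mid-clay by the 2:1 spreading method:
Δσ = qB/(B+z) = 249×4.2/(4.2+6.35) = 99.128 kPa
Final effective stress: σ'_f = σ'_0 + Δσ = 82.2 + 99.128 = 181.33 kPa.
Normally consolidated clay, so the full stress increment lies on the virgin compression line:
S_c = C_c·H/(1+e₀)·log₁₀(σ'_f/σ'_0) = 0.2×4.9/(1+0.88)×log₁₀(181.33/82.2)
    = 0.52128 × 0.3436 = 0.1791 m

S_c ≈ 0.179 m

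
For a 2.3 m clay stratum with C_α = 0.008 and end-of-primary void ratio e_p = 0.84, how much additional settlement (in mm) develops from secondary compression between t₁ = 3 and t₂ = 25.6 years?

Secondary compression: S_s = C_α·H/(1+e_p)·log₁₀(t₂/t₁)
S_s = 0.008×2.3/(1+0.84)×log₁₀(25.6/3)
    = 0.01 × 0.9311 = 0.009311 m

S_s ≈ 9.31 mm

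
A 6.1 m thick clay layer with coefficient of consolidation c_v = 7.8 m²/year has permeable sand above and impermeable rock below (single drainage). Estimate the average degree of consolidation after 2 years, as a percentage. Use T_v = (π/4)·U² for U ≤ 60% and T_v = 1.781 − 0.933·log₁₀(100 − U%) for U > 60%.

Drainage path length: H_d = H = 6.1 m (single drainage).
T_v = c_v·t/H_d² = 7.8×2/6.1² = 0.41924.
T_v = 0.41924 corresponds to the U > 60% branch:
U = 1 − 10^((1.781 − T_v)/0.933)/100 = 0.7119

U ≈ 71.2 %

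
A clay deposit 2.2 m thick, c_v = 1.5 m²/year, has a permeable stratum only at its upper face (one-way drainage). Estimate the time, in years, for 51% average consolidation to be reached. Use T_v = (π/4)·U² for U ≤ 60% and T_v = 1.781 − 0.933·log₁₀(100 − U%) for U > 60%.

t ≈ 0.659 years

Drainage path length: H_d = H = 2.2 m (single drainage).
U ≤ 60%: T_v = (π/4)·U² = (π/4)×0.51² = 0.20428.
t = T_v·H_d²/c_v = 0.20428×2.2²/1.5 = 0.6591 years.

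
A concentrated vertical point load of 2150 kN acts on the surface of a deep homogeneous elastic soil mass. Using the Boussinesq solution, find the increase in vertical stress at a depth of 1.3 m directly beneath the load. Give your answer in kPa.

Boussinesq vertical stress below a point load on an elastic half-space:
Δσ_z = 3P/(2πz²) · [1 + (r/z)²]^(−5/2)
r/z = 0/1.3 = 0; [1+(r/z)²]^(−5/2) = 1.
Δσ_z = 3×2150/(2π×1.3²) × 1 = 607.43 × 1 = 607.4 kPa

Δσ_z ≈ 607 kPa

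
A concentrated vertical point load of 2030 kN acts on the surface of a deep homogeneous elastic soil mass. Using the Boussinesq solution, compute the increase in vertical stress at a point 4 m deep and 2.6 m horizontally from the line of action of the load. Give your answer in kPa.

Boussinesq vertical stress below a point load on an elastic half-space:
Δσ_z = 3P/(2πz²) · [1 + (r/z)²]^(−5/2)
r/z = 2.6/4 = 0.65; [1+(r/z)²]^(−5/2) = 0.41435.
Δσ_z = 3×2030/(2π×4²) × 0.41435 = 60.578 × 0.41435 = 25.1 kPa

Δσ_z ≈ 25.1 kPa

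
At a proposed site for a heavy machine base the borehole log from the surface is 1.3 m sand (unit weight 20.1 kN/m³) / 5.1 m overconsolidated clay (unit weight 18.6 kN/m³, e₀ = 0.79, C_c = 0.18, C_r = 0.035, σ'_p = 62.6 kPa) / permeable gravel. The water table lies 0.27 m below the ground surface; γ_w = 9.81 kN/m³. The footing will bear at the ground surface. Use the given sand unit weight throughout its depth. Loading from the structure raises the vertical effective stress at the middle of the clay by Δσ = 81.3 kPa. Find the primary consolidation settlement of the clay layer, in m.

S_c ≈ 0.166 m

Mid-depth of clay below the ground surface: z = 1.3 + 5.1/2 = 3.85 m.
Total vertical stress at mid-clay: σ_v = 20.1×1.3 + 18.6×2.55 = 73.56 kPa.
Pore pressure: u = 9.81×(3.85 − 0.27) = 35.12 kPa.
Initial effective stress: σ'_0 = σ_v − u = 73.56 − 35.12 = 38.44 kPa.
Final effective stress: σ'_f = 38.44 + 81.3 = 119.74 kPa.
σ'_f = 119.74 > σ'_p = 62.6 kPa, so the stress path crosses the preconsolidation pressure — recompression up to σ'_p, then virgin compression beyond:
S_c = H/(1+e₀)·[C_r·log₁₀(σ'_p/σ'_0) + C_c·log₁₀(σ'_f/σ'_p)]
    = 5.1/1.79 × [0.035×log₁₀(62.6/38.44) + 0.18×log₁₀(119.74/62.6)]
    = 2.8492 × [0.0074127 + 0.0507] = 0.1656 m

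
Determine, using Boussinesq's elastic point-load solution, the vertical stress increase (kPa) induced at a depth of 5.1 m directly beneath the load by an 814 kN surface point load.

Boussinesq vertical stress below a point load on an elastic half-space:
Δσ_z = 3P/(2πz²) · [1 + (r/z)²]^(−5/2)
r/z = 0/5.1 = 0; [1+(r/z)²]^(−5/2) = 1.
Δσ_z = 3×814/(2π×5.1²) × 1 = 14.943 × 1 = 14.94 kPa

Δσ_z ≈ 14.9 kPa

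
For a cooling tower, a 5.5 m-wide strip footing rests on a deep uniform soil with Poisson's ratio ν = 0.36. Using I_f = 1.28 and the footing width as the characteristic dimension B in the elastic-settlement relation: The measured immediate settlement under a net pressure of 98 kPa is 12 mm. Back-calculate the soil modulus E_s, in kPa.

S_e = q·B·(1−ν²)/E_s · I_f  ⇒  E_s = q·B·(1−ν²)·I_f / S_e.
E_s = 98 × 5.5 × 0.8704 × 1.28 / 0.012 = 50040 kPa

E_s ≈ 50000 kPa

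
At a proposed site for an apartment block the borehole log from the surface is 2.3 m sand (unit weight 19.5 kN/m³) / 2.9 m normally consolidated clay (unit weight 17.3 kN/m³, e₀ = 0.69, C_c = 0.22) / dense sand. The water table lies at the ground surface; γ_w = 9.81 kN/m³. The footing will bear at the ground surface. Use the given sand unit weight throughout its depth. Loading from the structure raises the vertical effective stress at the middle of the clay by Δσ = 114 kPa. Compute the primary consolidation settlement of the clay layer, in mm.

S_c ≈ 244 mm

Mid-depth of clay below the ground surface: z = 2.3 + 2.9/2 = 3.75 m.
Total vertical stress at mid-clay: σ_v = 19.5×2.3 + 17.3×1.45 = 69.935 kPa.
Pore pressure: u = 9.81×(3.75 − 0) = 36.788 kPa.
Initial effective stress: σ'_0 = σ_v − u = 69.935 − 36.788 = 33.147 kPa.
Final effective stress: σ'_f = σ'_0 + Δσ = 33.147 + 114 = 147.15 kPa.
Normally consolidated clay, so the full stress increment lies on the virgin compression line:
S_c = C_c·H/(1+e₀)·log₁₀(σ'_f/σ'_0) = 0.22×2.9/(1+0.69)×log₁₀(147.15/33.147)
    = 0.37751 × 0.64732 = 0.2444 m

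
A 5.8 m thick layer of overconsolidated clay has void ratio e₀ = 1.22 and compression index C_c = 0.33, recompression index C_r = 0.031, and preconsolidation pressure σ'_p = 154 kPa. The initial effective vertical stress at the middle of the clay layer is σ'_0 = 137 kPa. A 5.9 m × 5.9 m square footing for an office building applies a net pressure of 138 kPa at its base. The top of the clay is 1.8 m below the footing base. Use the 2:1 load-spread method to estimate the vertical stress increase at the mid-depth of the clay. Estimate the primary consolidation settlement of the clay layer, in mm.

Mid-depth of clay below the footing base: z = 1.8 + 5.8/2 = 4.7 m.
Stress increase at mid-clay by the 2:1 spreading method:
Δσ = qBL/((B+z)(L+z)) = 138×5.9×5.9/((5.9+4.7)(5.9+4.7)) = 42.753 kPa
Final effective stress: σ'_f = 137 + 42.753 = 179.75 kPa.
σ'_f = 179.75 > σ'_p = 154 kPa, so the stress path crosses the preconsolidation pressure — recompression up to σ'_p, then virgin compression beyond:
S_c = H/(1+e₀)·[C_r·log₁₀(σ'_p/σ'_0) + C_c·log₁₀(σ'_f/σ'_p)]
    = 5.8/2.22 × [0.031×log₁₀(154/137) + 0.33×log₁₀(179.75/154)]
    = 2.6126 × [0.0015748 + 0.022159] = 0.06201 m

S_c ≈ 62 mm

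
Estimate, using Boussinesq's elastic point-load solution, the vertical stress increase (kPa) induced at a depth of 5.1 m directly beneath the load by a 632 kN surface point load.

Δσ_z ≈ 11.6 kPa

Boussinesq vertical stress below a point load on an elastic half-space:
Δσ_z = 3P/(2πz²) · [1 + (r/z)²]^(−5/2)
r/z = 0/5.1 = 0; [1+(r/z)²]^(−5/2) = 1.
Δσ_z = 3×632/(2π×5.1²) × 1 = 11.602 × 1 = 11.6 kPa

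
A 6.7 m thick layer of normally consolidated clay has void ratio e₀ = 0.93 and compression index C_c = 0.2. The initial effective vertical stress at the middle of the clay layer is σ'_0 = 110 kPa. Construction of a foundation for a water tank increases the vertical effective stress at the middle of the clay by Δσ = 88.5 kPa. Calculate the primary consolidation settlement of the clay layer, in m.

S_c ≈ 0.178 m

Final effective stress: σ'_f = σ'_0 + Δσ = 110 + 88.5 = 198.5 kPa.
Normally consolidated clay, so the full stress increment lies on the virgin compression line:
S_c = C_c·H/(1+e₀)·log₁₀(σ'_f/σ'_0) = 0.2×6.7/(1+0.93)×log₁₀(198.5/110)
    = 0.6943 × 0.25637 = 0.178 m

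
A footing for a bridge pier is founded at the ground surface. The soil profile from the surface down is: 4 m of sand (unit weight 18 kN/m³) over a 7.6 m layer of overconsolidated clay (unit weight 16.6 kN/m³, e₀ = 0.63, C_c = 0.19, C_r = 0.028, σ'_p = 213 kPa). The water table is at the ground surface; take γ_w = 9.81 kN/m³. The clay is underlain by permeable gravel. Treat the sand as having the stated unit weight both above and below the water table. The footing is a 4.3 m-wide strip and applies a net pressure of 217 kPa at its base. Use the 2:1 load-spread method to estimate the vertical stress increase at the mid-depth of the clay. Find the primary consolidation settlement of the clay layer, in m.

S_c ≈ 0.0476 m

Mid-depth of clay below the ground surface: z = 4 + 7.6/2 = 7.8 m.
Total vertical stress at mid-clay: σ_v = 18×4 + 16.6×3.8 = 135.08 kPa.
Pore pressure: u = 9.81×(7.8 − 0) = 76.518 kPa.
Initial effective stress: σ'_0 = σ_v − u = 135.08 − 76.518 = 58.562 kPa.
Stress increase at mid-clay by the 2:1 spreading method:
Δσ = qB/(B+z) = 217×4.3/(4.3+7.8) = 77.116 kPa
Final effective stress: σ'_f = 58.562 + 77.116 = 135.68 kPa.
σ'_f = 135.68 ≤ σ'_p = 213 kPa, so the clay remains overconsolidated and only the recompression index applies:
S_c = C_r·H/(1+e₀)·log₁₀(σ'_f/σ'_0) = 0.028×7.6/1.63×log₁₀(135.68/58.562)
    = 0.13055 × 0.3649 = 0.04764 m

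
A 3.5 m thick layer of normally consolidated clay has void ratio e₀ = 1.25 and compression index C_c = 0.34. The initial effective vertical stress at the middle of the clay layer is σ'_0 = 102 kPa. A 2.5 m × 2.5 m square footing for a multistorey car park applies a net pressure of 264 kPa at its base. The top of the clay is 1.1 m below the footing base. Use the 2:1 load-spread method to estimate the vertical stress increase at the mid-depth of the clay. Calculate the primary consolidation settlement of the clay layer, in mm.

Mid-depth of clay below the footing base: z = 1.1 + 3.5/2 = 2.85 m.
Stress increase at mid-clay by the 2:1 spreading method:
Δσ = qBL/((B+z)(L+z)) = 264×2.5×2.5/((2.5+2.85)(2.5+2.85)) = 57.647 kPa
Final effective stress: σ'_f = σ'_0 + Δσ = 102 + 57.647 = 159.65 kPa.
Normally consolidated clay, so the full stress increment lies on the virgin compression line:
S_c = C_c·H/(1+e₀)·log₁₀(σ'_f/σ'_0) = 0.34×3.5/(1+1.25)×log₁₀(159.65/102)
    = 0.52889 × 0.19457 = 0.1029 m

S_c ≈ 103 mm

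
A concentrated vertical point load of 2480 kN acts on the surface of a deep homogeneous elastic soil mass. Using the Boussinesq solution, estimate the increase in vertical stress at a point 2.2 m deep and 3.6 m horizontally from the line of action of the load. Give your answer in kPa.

Δσ_z ≈ 9.43 kPa

Boussinesq vertical stress below a point load on an elastic half-space:
Δσ_z = 3P/(2πz²) · [1 + (r/z)²]^(−5/2)
r/z = 3.6/2.2 = 1.6364; [1+(r/z)²]^(−5/2) = 0.038553.
Δσ_z = 3×2480/(2π×2.2²) × 0.038553 = 244.65 × 0.038553 = 9.432 kPa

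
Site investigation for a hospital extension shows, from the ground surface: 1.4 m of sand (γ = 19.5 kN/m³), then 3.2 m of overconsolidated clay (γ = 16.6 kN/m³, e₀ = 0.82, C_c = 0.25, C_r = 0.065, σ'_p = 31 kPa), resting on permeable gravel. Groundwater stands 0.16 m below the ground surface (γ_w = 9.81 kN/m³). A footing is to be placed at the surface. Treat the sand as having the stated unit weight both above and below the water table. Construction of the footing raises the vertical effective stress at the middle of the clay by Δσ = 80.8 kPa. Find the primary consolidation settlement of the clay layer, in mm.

Mid-depth of clay below the ground surface: z = 1.4 + 3.2/2 = 3 m.
Total vertical stress at mid-clay: σ_v = 19.5×1.4 + 16.6×1.6 = 53.86 kPa.
Pore pressure: u = 9.81×(3 − 0.16) = 27.86 kPa.
Initial effective stress: σ'_0 = σ_v − u = 53.86 − 27.86 = 26 kPa.
Final effective stress: σ'_f = 26 + 80.8 = 106.8 kPa.
σ'_f = 106.8 > σ'_p = 31 kPa, so the stress path crosses the preconsolidation pressure — recompression up to σ'_p, then virgin compression beyond:
S_c = H/(1+e₀)·[C_r·log₁₀(σ'_p/σ'_0) + C_c·log₁₀(σ'_f/σ'_p)]
    = 3.2/1.82 × [0.065×log₁₀(31/26) + 0.25×log₁₀(106.8/31)]
    = 1.7582 × [0.0049652 + 0.1343] = 0.2449 m

S_c ≈ 245 mm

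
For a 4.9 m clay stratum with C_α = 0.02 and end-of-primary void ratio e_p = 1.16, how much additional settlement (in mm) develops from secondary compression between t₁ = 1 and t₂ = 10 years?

Secondary compression: S_s = C_α·H/(1+e_p)·log₁₀(t₂/t₁)
S_s = 0.02×4.9/(1+1.16)×log₁₀(10/1)
    = 0.04537 × 1 = 0.04537 m

S_s ≈ 45.4 mm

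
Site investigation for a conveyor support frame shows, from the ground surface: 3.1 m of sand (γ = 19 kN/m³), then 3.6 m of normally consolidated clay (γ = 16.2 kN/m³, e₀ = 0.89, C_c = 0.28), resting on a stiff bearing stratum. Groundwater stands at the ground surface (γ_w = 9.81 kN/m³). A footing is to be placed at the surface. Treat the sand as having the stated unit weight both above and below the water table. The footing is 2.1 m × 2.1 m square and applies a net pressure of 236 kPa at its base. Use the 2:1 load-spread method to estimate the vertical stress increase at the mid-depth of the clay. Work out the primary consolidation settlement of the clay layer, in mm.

S_c ≈ 98.7 mm

Mid-depth of clay below the ground surface: z = 3.1 + 3.6/2 = 4.9 m.
Total vertical stress at mid-clay: σ_v = 19×3.1 + 16.2×1.8 = 88.06 kPa.
Pore pressure: u = 9.81×(4.9 − 0) = 48.069 kPa.
Initial effective stress: σ'_0 = σ_v − u = 88.06 − 48.069 = 39.991 kPa.
Stress increase at mid-clay by the 2:1 spreading method:
Δσ = qBL/((B+z)(L+z)) = 236×2.1×2.1/((2.1+4.9)(2.1+4.9)) = 21.24 kPa
Final effective stress: σ'_f = σ'_0 + Δσ = 39.991 + 21.24 = 61.231 kPa.
Normally consolidated clay, so the full stress increment lies on the virgin compression line:
S_c = C_c·H/(1+e₀)·log₁₀(σ'_f/σ'_0) = 0.28×3.6/(1+0.89)×log₁₀(61.231/39.991)
    = 0.53333 × 0.18501 = 0.09867 m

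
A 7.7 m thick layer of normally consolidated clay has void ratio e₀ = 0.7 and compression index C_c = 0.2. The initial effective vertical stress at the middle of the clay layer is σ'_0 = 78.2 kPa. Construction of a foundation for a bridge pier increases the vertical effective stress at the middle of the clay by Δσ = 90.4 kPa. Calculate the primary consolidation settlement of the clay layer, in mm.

S_c ≈ 302 mm

Final effective stress: σ'_f = σ'_0 + Δσ = 78.2 + 90.4 = 168.6 kPa.
Normally consolidated clay, so the full stress increment lies on the virgin compression line:
S_c = C_c·H/(1+e₀)·log₁₀(σ'_f/σ'_0) = 0.2×7.7/(1+0.7)×log₁₀(168.6/78.2)
    = 0.90588 × 0.33365 = 0.3022 m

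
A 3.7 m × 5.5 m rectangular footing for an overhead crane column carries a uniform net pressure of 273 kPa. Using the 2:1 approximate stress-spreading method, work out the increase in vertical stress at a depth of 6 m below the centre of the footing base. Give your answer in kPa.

Δσ_z ≈ 49.8 kPa

By the 2:1 method the load spreads at 1 horizontal : 2 vertical, so at depth z the loaded area has grown by z in each plan dimension:
Δσ = qBL/((B+z)(L+z)) = 273×3.7×5.5/((3.7+6)(5.5+6)) = 49.803 kPa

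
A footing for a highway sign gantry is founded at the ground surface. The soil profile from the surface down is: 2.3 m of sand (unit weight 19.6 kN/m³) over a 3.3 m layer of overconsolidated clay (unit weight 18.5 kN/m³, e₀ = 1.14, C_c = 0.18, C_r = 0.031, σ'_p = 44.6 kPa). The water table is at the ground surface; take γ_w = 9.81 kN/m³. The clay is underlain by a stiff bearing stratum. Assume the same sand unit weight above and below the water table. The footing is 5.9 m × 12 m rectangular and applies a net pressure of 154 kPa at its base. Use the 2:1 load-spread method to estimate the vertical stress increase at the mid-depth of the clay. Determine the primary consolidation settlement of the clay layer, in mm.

Mid-depth of clay below the ground surface: z = 2.3 + 3.3/2 = 3.95 m.
Total vertical stress at mid-clay: σ_v = 19.6×2.3 + 18.5×1.65 = 75.605 kPa.
Pore pressure: u = 9.81×(3.95 − 0) = 38.75 kPa.
Initial effective stress: σ'_0 = σ_v − u = 75.605 − 38.75 = 36.855 kPa.
Stress increase at mid-clay by the 2:1 spreading method:
Δσ = qBL/((B+z)(L+z)) = 154×5.9×12/((5.9+3.95)(12+3.95)) = 69.4 kPa
Final effective stress: σ'_f = 36.855 + 69.4 = 106.25 kPa.
σ'_f = 106.25 > σ'_p = 44.6 kPa, so the stress path crosses the preconsolidation pressure — recompression up to σ'_p, then virgin compression beyond:
S_c = H/(1+e₀)·[C_r·log₁₀(σ'_p/σ'_0) + C_c·log₁₀(σ'_f/σ'_p)]
    = 3.3/2.14 × [0.031×log₁₀(44.6/36.855) + 0.18×log₁₀(106.25/44.6)]
    = 1.5421 × [0.002568 + 0.067859] = 0.1086 m

S_c ≈ 109 mm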